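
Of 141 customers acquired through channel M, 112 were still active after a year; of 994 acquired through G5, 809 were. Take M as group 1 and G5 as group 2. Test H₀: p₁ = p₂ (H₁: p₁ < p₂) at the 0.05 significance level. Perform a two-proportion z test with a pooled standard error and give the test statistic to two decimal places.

p̂₁ = 112/141 ≈ 0.7943, p̂₂ = 809/994 ≈ 0.8139.
Pooled p̂ = (112+809)/(141+994) = 921/1135 = 0.8115.
SE = √(0.152997 × 0.00809823) = 0.0352.
z = (0.7943 − 0.8139)/0.0352 = -0.0196/0.0352 = -0.56.
p-value = P(Z < -0.556) ≈ 0.2892, so at α = 0.05 we fail to reject H₀.

z = -0.56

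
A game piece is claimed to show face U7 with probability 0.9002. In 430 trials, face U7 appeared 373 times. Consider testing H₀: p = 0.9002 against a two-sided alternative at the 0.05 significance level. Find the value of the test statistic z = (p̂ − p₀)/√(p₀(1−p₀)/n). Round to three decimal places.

z = -2.266

p̂ = 373/430 = 0.867442.
SE = √(p₀(1−p₀)/n) = √(0.08984/430) = 0.014454.
z = (0.867442 − 0.9002)/0.014454 = -0.032758/0.014454 = -2.266.
Two-sided p-value ≈ 2·Φ(−2.266) = 0.0234, so at α = 0.05 we reject H₀.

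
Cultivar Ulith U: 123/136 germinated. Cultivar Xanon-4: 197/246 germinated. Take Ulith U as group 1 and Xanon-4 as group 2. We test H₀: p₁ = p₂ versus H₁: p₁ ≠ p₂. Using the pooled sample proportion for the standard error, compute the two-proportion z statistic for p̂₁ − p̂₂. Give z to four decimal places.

z = 2.6294

p̂₁ = 123/136 = 0.9044118, p̂₂ = 197/246 = 0.8008130.
Pooled p̂ = (123+197)/(136+246) = 320/382 = 0.8376963.
SE = √(p̂(1−p̂)(1/n₁+1/n₂)) = √(0.8376963·0.1623037·0.011418) = √(0.0015524) = 0.0394005.
z = (0.9044118 − 0.8008130)/0.0394005 = 0.1035988/0.0394005 = 2.6294.
Two-sided p-value ≈ 2·Φ(−2.629) = 0.0086.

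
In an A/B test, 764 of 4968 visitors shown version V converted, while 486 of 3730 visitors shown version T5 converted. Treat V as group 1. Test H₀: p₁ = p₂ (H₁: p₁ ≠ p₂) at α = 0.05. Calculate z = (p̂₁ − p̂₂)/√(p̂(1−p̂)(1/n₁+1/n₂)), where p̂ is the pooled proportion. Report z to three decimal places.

p̂₁ = 764/4968 = 0.15378, p̂₂ = 486/3730 = 0.13029.
Pooled p̂ = (764+486)/(4968+3730) = 1250/8698 = 0.14371.
SE = √(0.123058 × 0.000469385) = 0.00760.
z = (0.15378 − 0.13029)/0.00760 = 0.02349/0.00760 = 3.091.
p-value = 2·P(Z > 3.091) ≈ 0.0020. With α = 0.05, reject H₀.

z = 3.091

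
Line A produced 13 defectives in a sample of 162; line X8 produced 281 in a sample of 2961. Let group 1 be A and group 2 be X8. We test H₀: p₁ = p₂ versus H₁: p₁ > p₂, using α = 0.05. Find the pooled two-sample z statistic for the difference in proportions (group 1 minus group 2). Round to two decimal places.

p̂₁ = 13/162 = 0.0802, p̂₂ = 281/2961 = 0.0949.
Pooled p̂ = (13+281)/(162+2961) = 294/3123 = 0.0941.
SE = √(0.0852779 × 0.00651056) = 0.0236.
z = (0.0802 − 0.0949)/0.0236 = -0.0147/0.0236 = -0.62.
p-value = P(Z > -0.622) ≈ 0.7330; since p > α = 0.05, fail to reject H₀.

z = -0.62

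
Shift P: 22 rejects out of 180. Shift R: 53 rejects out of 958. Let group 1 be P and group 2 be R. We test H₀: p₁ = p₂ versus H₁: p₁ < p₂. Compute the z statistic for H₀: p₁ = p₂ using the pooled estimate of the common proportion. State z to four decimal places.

z = 3.3190

p̂₁ = 22/180 = 0.122222, p̂₂ = 53/958 = 0.055324.
Pooled p̂ = (22+53)/(180+958) = 75/1138 = 0.065905.
SE = √(p̂(1−p̂)(1/n₁+1/n₂)) = √(0.065905·0.934095·0.0065994) = √(0.00040627) = 0.020156.
z = (0.122222 − 0.055324)/0.020156 = 0.066898/0.020156 = 3.3190.
p-value = P(Z < 3.319) ≈ 0.9995.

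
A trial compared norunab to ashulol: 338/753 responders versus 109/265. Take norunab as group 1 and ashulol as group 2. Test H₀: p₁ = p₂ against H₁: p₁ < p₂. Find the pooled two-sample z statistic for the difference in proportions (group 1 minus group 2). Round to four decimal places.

z = 1.0593

p̂₁ = 338/753 = 0.448871, p̂₂ = 109/265 = 0.411321.
Pooled p̂ = (338+109)/(753+265) = 447/1018 = 0.439096.
SE = √(0.246291 × 0.00510161) = 0.035447.
z = (0.448871 − 0.411321)/0.035447 = 0.037550/0.035447 = 1.0593.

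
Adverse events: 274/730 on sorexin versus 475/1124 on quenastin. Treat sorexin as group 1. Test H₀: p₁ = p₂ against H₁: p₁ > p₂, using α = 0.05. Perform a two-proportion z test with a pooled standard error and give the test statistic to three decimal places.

z = -2.026

p̂₁ = 274/730 ≈ 0.37534, p̂₂ = 475/1124 ≈ 0.42260.
Pooled p̂ = (274+475)/(730+1124) = 749/1854 = 0.40399.
SE = √(0.240782 × 0.00225954) = 0.02333.
z = (0.37534 − 0.42260)/0.02333 = -0.04726/0.02333 = -2.026.
p-value = P(Z > -2.026) ≈ 0.9786; since p > α = 0.05, fail to reject H₀.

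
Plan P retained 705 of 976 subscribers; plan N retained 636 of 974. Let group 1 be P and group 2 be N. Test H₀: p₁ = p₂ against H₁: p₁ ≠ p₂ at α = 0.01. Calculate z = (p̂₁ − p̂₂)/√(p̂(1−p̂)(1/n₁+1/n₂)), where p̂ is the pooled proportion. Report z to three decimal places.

p̂₁ = 705/976 ≈ 0.72234, p̂₂ = 636/974 ≈ 0.65298.
Pooled p̂ = (705+636)/(976+974) = 1341/1950 = 0.68769.
SE = √(0.214772 × 0.00205128) = 0.02099.
z = (0.72234 − 0.65298)/0.02099 = 0.06936/0.02099 = 3.304.
p-value = 2·P(Z > 3.304) ≈ 0.0010; since p < α = 0.01, reject H₀.

z = 3.304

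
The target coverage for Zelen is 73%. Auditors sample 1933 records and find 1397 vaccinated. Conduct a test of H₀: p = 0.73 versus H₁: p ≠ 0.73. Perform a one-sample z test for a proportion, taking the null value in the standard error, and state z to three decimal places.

z = -0.722

p̂ = 1397/1933 = 0.72271.
Standard error under H₀: √(0.73×0.27/1933) = 0.01010.
z = (0.72271 − 0.73)/0.01010 = -0.00729/0.01010 = -0.722.
p-value = 2·P(Z > 0.722) ≈ 0.4704.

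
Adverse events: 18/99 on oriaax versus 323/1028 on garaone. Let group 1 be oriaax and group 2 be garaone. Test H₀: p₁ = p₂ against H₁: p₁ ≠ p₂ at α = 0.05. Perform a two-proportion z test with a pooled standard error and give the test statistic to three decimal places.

z = -2.739

p̂₁ = 18/99 ≈ 0.18182, p̂₂ = 323/1028 ≈ 0.31420.
Pooled p̂ = (18+323)/(99+1028) = 341/1127 = 0.30257.
SE = √(p̂(1−p̂)(1/n₁+1/n₂)) = √(0.30257·0.69743·0.0110738) = √(0.00233682) = 0.04834.
z = (0.18182 − 0.31420)/0.04834 = -0.13238/0.04834 = -2.739.
Two-sided p-value ≈ 2·Φ(−2.739) = 0.0062. With α = 0.05, reject H₀.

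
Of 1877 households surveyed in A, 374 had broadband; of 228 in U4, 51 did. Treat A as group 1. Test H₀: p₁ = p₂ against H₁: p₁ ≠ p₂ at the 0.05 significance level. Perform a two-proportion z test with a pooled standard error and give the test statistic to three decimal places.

p̂₁ = 374/1877 ≈ 0.19925, p̂₂ = 51/228 ≈ 0.22368.
Pooled p̂ = (374+51)/(1877+228) = 425/2105 = 0.20190.
SE = √(p̂(1−p̂)(1/n₁+1/n₂)) = √(0.20190·0.79810·0.00491873) = √(0.000792587) = 0.02815.
z = (0.19925 − 0.22368)/0.02815 = -0.02443/0.02815 = -0.868.
Two-sided p-value ≈ 2·Φ(−0.868) = 0.3855. With α = 0.05, fail to reject H₀.

z = -0.868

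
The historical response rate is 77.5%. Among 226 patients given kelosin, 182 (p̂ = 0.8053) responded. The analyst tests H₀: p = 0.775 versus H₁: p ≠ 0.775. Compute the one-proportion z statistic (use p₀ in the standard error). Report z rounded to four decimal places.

z = 1.0912

p̂ = 182/226 = 0.805310.
SE = √(p₀(1−p₀)/n) = √(0.17437/226) = 0.027777.
z = (0.805310 − 0.775)/0.027777 = 0.030310/0.027777 = 1.0912.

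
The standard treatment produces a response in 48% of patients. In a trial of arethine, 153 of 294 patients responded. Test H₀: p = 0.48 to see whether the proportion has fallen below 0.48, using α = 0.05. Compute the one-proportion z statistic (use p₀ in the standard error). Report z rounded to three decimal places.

z = 1.387

p̂ = 153/294 = 0.52041.
Under H₀, SE = √(0.48·0.52/294) = √(0.00084898) = 0.02914.
z = (0.52041 − 0.48)/0.02914 = 0.04041/0.02914 = 1.387.
p-value = P(Z < 1.387) ≈ 0.9173, so at α = 0.05 we fail to reject H₀.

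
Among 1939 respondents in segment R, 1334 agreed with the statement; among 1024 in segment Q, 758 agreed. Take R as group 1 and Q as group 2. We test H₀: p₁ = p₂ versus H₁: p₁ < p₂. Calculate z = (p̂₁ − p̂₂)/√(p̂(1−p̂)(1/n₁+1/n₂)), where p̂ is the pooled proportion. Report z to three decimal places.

z = -2.969

p̂₁ = 1334/1939 ≈ 0.68798, p̂₂ = 758/1024 ≈ 0.74023.
Pooled p̂ = (1334+758)/(1939+1024) = 2092/2963 = 0.70604.
SE = √(p̂(1−p̂)(1/n₁+1/n₂)) = √(0.70604·0.29396·0.00149229) = √(0.000309721) = 0.01760.
z = (0.68798 − 0.74023)/0.01760 = -0.05225/0.01760 = -2.969.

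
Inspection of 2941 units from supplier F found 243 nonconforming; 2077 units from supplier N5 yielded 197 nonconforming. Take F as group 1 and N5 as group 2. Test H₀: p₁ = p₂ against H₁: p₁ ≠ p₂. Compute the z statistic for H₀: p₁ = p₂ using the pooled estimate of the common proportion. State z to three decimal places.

z = -1.508

p̂₁ = 243/2941 = 0.08262, p̂₂ = 197/2077 = 0.09485.
Pooled p̂ = (243+197)/(2941+2077) = 440/5018 = 0.08768.
SE = √(0.0799958 × 0.000821484) = 0.00811.
z = (0.08262 − 0.09485)/0.00811 = -0.01223/0.00811 = -1.508.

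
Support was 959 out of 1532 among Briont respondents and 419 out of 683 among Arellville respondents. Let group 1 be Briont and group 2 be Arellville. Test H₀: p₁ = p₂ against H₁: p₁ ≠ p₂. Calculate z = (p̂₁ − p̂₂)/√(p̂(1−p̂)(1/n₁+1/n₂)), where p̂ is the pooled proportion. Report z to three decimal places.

z = 0.561

p̂₁ = 959/1532 = 0.62598, p̂₂ = 419/683 = 0.61347.
Pooled p̂ = (959+419)/(1532+683) = 1378/2215 = 0.62212.
SE = √(p̂(1−p̂)(1/n₁+1/n₂)) = √(0.62212·0.37788·0.00211687) = √(0.000497647) = 0.02231.
z = (0.62598 − 0.61347)/0.02231 = 0.01251/0.02231 = 0.561.
p-value = 2·P(Z > 0.561) ≈ 0.5750.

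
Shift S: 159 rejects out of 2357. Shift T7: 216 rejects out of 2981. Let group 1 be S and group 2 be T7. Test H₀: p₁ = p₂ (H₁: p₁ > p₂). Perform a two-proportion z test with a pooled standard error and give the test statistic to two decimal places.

z = -0.71

p̂₁ = 159/2357 ≈ 0.0675, p̂₂ = 216/2981 ≈ 0.0725.
Pooled p̂ = (159+216)/(2357+2981) = 375/5338 = 0.0703.
SE = √(0.0653158 × 0.000759726) = 0.0070.
z = (0.0675 − 0.0725)/0.0070 = -0.0050/0.0070 = -0.71.
p-value = P(Z > -0.710) ≈ 0.7611.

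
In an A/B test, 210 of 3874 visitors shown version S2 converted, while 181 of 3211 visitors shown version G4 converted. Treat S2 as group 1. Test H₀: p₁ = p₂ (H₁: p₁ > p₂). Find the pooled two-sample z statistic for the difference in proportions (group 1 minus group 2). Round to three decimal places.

z = -0.397

p̂₁ = 210/3874 = 0.054208, p̂₂ = 181/3211 = 0.056369.
Pooled p̂ = (210+181)/(3874+3211) = 391/7085 = 0.055187.
SE = √(p̂(1−p̂)(1/n₁+1/n₂)) = √(0.055187·0.944813·0.000569561) = √(2.96977e-05) = 0.005450.
z = (0.054208 − 0.056369)/0.005450 = -0.002161/0.005450 = -0.397.
p-value = P(Z > -0.397) ≈ 0.6542.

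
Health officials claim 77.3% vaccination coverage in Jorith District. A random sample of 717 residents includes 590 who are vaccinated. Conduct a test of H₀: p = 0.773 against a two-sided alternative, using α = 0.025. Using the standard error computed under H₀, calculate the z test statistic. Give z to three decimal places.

z = 3.188

p̂ = 590/717 = 0.822873.
Under H₀, SE = √(0.773·0.227/717) = √(0.000244729) = 0.015644.
z = (0.822873 − 0.773)/0.015644 = 0.049873/0.015644 = 3.188.
Two-sided p-value ≈ 2·Φ(−3.188) = 0.0014, so at α = 0.025 we reject H₀.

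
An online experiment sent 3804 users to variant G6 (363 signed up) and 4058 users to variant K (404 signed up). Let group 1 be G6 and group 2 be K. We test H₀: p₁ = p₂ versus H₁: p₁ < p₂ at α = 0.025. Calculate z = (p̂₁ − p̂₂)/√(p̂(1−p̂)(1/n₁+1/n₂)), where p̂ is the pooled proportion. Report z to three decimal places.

z = -0.617

p̂₁ = 363/3804 ≈ 0.095426, p̂₂ = 404/4058 ≈ 0.099556.
Pooled p̂ = (363+404)/(3804+4058) = 767/7862 = 0.097558.
SE = √(p̂(1−p̂)(1/n₁+1/n₂)) = √(0.097558·0.902442·0.000509308) = √(4.48396e-05) = 0.006696.
z = (0.095426 − 0.099556)/0.006696 = -0.004130/0.006696 = -0.617.
p-value = P(Z < -0.617) ≈ 0.2687. With α = 0.025, fail to reject H₀.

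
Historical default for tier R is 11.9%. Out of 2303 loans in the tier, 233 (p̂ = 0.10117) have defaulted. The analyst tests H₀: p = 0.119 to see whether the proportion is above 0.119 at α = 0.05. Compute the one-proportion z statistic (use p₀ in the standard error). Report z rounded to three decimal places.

p̂ = 233/2303 = 0.101172.
SE = √(p₀(1−p₀)/n) = √(0.10484/2303) = 0.006747.
z = (0.101172 − 0.119)/0.006747 = -0.017828/0.006747 = -2.642.
p-value = P(Z > -2.642) ≈ 0.9959, so at α = 0.05 we fail to reject H₀.

z = -2.642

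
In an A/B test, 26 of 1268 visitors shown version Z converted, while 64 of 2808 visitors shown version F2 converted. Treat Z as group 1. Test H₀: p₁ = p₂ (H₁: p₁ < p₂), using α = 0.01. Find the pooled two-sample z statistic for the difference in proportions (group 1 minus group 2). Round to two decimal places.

p̂₁ = 26/1268 ≈ 0.0205, p̂₂ = 64/2808 ≈ 0.0228.
Pooled p̂ = (26+64)/(1268+2808) = 90/4076 = 0.0221.
SE = √(p̂(1−p̂)(1/n₁+1/n₂)) = √(0.0221·0.9779·0.00114477) = √(2.47189e-05) = 0.0050.
z = (0.0205 − 0.0228)/0.0050 = -0.0023/0.0050 = -0.46.
p-value = P(Z < -0.460) ≈ 0.3227. With α = 0.01, fail to reject H₀.

z = -0.46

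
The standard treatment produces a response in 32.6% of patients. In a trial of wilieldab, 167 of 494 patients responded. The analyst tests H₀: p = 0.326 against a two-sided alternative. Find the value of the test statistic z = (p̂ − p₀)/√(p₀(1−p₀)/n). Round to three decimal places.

p̂ = 167/494 = 0.33806.
SE = √(p₀(1−p₀)/n) = √(0.21972/494) = 0.02109.
z = (0.33806 − 0.326)/0.02109 = 0.01206/0.02109 = 0.572.

z = 0.572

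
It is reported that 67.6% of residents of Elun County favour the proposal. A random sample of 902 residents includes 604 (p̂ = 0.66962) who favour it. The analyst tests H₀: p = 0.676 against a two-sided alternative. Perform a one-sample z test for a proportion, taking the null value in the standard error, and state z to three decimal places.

z = -0.409

p̂ = 604/902 ≈ 0.66962.
Under H₀, SE = √(0.676·0.324/902) = √(0.00024282) = 0.01558.
z = (0.66962 − 0.676)/0.01558 = -0.00638/0.01558 = -0.409.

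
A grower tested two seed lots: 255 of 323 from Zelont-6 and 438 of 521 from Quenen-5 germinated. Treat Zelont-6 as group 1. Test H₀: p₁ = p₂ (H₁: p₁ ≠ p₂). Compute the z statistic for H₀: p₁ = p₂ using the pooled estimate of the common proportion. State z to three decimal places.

z = -1.887

p̂₁ = 255/323 = 0.78947, p̂₂ = 438/521 = 0.84069.
Pooled p̂ = (255+438)/(323+521) = 693/844 = 0.82109.
SE = √(p̂(1−p̂)(1/n₁+1/n₂)) = √(0.82109·0.17891·0.00501536) = √(0.000736762) = 0.02714.
z = (0.78947 − 0.84069)/0.02714 = -0.05122/0.02714 = -1.887.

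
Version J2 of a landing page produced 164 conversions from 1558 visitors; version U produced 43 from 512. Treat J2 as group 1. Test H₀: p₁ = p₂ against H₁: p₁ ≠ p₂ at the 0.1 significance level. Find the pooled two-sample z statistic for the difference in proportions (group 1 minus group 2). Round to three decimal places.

z = 1.392

p̂₁ = 164/1558 = 0.105263, p̂₂ = 43/512 = 0.083984.
Pooled p̂ = (164+43)/(1558+512) = 207/2070 = 0.100000.
SE = √(0.09 × 0.00259497) = 0.015282.
z = (0.105263 − 0.083984)/0.015282 = 0.021279/0.015282 = 1.392.
Two-sided p-value ≈ 2·Φ(−1.392) = 0.1638, so at α = 0.1 we fail to reject H₀.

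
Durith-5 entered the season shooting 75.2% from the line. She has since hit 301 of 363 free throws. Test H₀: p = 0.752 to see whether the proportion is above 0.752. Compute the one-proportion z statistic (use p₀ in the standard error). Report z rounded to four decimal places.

p̂ = 301/363 = 0.829201.
SE = √(p₀(1−p₀)/n) = √(0.1865/363) = 0.022666.
z = (0.829201 − 0.752)/0.022666 = 0.077201/0.022666 = 3.4060.

z = 3.4060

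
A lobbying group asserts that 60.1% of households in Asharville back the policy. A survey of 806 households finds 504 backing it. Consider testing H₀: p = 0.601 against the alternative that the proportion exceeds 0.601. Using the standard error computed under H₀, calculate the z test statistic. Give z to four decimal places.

p̂ = 504/806 ≈ 0.625310.
Standard error under H₀: √(0.601×0.399/806) = 0.017249.
z = (0.625310 − 0.601)/0.017249 = 0.024310/0.017249 = 1.4094.
p-value = P(Z > 1.409) ≈ 0.0794.

z = 1.4094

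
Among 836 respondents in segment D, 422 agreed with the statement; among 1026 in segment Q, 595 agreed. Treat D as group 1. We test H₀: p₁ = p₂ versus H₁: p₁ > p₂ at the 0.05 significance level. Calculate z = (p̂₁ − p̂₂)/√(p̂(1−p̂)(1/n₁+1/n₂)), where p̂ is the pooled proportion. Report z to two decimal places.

z = -3.24

p̂₁ = 422/836 = 0.5048, p̂₂ = 595/1026 = 0.5799.
Pooled p̂ = (422+595)/(836+1026) = 1017/1862 = 0.5462.
SE = √(0.247867 × 0.00217083) = 0.0232.
z = (0.5048 − 0.5799)/0.0232 = -0.0751/0.0232 = -3.24.
p-value = P(Z > -3.239) ≈ 0.9994. With α = 0.05, fail to reject H₀.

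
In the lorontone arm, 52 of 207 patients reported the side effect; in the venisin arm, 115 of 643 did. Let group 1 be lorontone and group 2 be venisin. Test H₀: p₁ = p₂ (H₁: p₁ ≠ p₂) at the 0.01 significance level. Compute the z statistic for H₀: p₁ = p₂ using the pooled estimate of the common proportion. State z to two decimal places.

p̂₁ = 52/207 ≈ 0.2512, p̂₂ = 115/643 ≈ 0.1788.
Pooled p̂ = (52+115)/(207+643) = 167/850 = 0.1965.
SE = √(0.15787 × 0.00638613) = 0.0318.
z = (0.2512 − 0.1788)/0.0318 = 0.0724/0.0318 = 2.28.
Two-sided p-value ≈ 2·Φ(−2.279) = 0.0227, so at α = 0.01 we fail to reject H₀.

z = 2.28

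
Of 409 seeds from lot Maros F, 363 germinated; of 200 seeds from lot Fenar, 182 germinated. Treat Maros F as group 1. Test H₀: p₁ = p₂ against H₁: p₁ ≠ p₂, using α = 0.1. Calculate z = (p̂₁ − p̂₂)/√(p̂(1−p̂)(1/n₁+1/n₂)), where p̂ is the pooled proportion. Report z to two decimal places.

z = -0.85

p̂₁ = 363/409 = 0.8875, p̂₂ = 182/200 = 0.9100.
Pooled p̂ = (363+182)/(409+200) = 545/609 = 0.8949.
SE = √(0.0940463 × 0.00744499) = 0.0265.
z = (0.8875 − 0.9100)/0.0265 = -0.0225/0.0265 = -0.85.
p-value = 2·P(Z > 0.849) ≈ 0.3958, so at α = 0.1 we fail to reject H₀.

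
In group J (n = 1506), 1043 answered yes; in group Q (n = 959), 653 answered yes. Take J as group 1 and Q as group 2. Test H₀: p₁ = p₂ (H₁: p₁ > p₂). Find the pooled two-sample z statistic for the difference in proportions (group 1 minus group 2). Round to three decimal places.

z = 0.608

p̂₁ = 1043/1506 ≈ 0.69256, p̂₂ = 653/959 ≈ 0.68092.
Pooled p̂ = (1043+653)/(1506+959) = 1696/2465 = 0.68803.
SE = √(p̂(1−p̂)(1/n₁+1/n₂)) = √(0.68803·0.31197·0.00170676) = √(0.000366346) = 0.01914.
z = (0.69256 − 0.68092)/0.01914 = 0.01164/0.01914 = 0.608.
p-value = P(Z > 0.608) ≈ 0.2715.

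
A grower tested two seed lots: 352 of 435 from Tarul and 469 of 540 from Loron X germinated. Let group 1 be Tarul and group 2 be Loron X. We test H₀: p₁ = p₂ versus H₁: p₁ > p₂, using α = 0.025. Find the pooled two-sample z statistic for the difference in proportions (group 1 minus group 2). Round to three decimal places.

p̂₁ = 352/435 ≈ 0.809195, p̂₂ = 469/540 ≈ 0.868519.
Pooled p̂ = (352+469)/(435+540) = 821/975 = 0.842051.
SE = √(0.133001 × 0.0041507) = 0.023496.
z = (0.809195 − 0.868519)/0.023496 = -0.059324/0.023496 = -2.525.
p-value = P(Z > -2.525) ≈ 0.9942. With α = 0.025, fail to reject H₀.

z = -2.525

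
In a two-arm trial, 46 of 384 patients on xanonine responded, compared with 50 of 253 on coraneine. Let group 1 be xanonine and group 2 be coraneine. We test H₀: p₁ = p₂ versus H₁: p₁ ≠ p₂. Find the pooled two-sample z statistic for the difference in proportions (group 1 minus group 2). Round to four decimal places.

z = -2.6869

p̂₁ = 46/384 ≈ 0.119792, p̂₂ = 50/253 ≈ 0.197628.
Pooled p̂ = (46+50)/(384+253) = 96/637 = 0.150706.
SE = √(0.127994 × 0.00655674) = 0.028969.
z = (0.119792 − 0.197628)/0.028969 = -0.077836/0.028969 = -2.6869.
Two-sided p-value ≈ 2·Φ(−2.687) = 0.0072.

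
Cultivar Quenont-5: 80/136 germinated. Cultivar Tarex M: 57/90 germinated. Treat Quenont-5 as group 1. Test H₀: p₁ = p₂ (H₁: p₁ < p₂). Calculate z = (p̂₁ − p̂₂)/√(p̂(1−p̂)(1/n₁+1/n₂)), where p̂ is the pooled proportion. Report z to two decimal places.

p̂₁ = 80/136 = 0.5882, p̂₂ = 57/90 = 0.6333.
Pooled p̂ = (80+57)/(136+90) = 137/226 = 0.6062.
SE = √(0.238723 × 0.0184641) = 0.0664.
z = (0.5882 − 0.6333)/0.0664 = -0.0451/0.0664 = -0.68.
p-value = P(Z < -0.679) ≈ 0.2485.

z = -0.68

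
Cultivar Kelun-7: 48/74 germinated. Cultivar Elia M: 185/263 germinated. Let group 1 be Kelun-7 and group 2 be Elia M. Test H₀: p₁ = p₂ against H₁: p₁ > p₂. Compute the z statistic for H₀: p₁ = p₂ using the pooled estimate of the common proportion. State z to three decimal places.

p̂₁ = 48/74 ≈ 0.64865, p̂₂ = 185/263 ≈ 0.70342.
Pooled p̂ = (48+185)/(74+263) = 233/337 = 0.69139.
SE = √(p̂(1−p̂)(1/n₁+1/n₂)) = √(0.69139·0.30861·0.0173158) = √(0.00369464) = 0.06078.
z = (0.64865 − 0.70342)/0.06078 = -0.05477/0.06078 = -0.901.
p-value = P(Z > -0.901) ≈ 0.8162.

z = -0.901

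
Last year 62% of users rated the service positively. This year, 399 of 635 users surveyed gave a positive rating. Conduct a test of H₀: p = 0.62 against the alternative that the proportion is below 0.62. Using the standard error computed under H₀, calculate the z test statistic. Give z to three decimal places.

z = 0.433

p̂ = 399/635 ≈ 0.628346.
Under H₀, SE = √(0.62·0.38/635) = √(0.000371024) = 0.019262.
z = (0.628346 − 0.62)/0.019262 = 0.008346/0.019262 = 0.433.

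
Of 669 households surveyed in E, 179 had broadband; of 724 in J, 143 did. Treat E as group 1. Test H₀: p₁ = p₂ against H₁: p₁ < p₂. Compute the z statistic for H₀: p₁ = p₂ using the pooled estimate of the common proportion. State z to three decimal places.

z = 3.098

p̂₁ = 179/669 = 0.26756, p̂₂ = 143/724 = 0.19751.
Pooled p̂ = (179+143)/(669+724) = 322/1393 = 0.23116.
SE = √(0.177723 × 0.00287598) = 0.02261.
z = (0.26756 − 0.19751)/0.02261 = 0.07005/0.02261 = 3.098.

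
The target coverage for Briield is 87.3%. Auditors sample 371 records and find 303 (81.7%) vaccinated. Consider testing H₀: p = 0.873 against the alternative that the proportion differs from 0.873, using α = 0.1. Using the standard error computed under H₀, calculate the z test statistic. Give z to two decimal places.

z = -3.26

p̂ = 303/371 = 0.81671.
SE = √(p₀(1−p₀)/n) = √(0.11087/371) = 0.01729.
z = (0.81671 − 0.873)/0.01729 = -0.05629/0.01729 = -3.26.
Two-sided p-value ≈ 2·Φ(−3.256) = 0.0011. With α = 0.1, reject H₀.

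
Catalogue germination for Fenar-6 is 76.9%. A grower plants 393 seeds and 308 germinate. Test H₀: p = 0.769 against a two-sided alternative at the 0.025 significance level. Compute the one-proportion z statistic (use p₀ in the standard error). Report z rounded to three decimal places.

p̂ = 308/393 = 0.78372.
Standard error under H₀: √(0.769×0.231/393) = 0.02126.
z = (0.78372 − 0.769)/0.02126 = 0.01472/0.02126 = 0.692.
p-value = 2·P(Z > 0.692) ≈ 0.4889; since p > α = 0.025, fail to reject H₀.

z = 0.692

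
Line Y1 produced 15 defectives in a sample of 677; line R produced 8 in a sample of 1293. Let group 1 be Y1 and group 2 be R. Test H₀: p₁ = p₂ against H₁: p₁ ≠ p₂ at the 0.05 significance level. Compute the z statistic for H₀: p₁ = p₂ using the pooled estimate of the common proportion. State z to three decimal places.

p̂₁ = 15/677 ≈ 0.022157, p̂₂ = 8/1293 ≈ 0.006187.
Pooled p̂ = (15+8)/(677+1293) = 23/1970 = 0.011675.
SE = √(p̂(1−p̂)(1/n₁+1/n₂)) = √(0.011675·0.988325·0.0022505) = √(2.59681e-05) = 0.005096.
z = (0.022157 − 0.006187)/0.005096 = 0.015970/0.005096 = 3.134.
p-value = 2·P(Z > 3.134) ≈ 0.0017, so at α = 0.05 we reject H₀.

z = 3.134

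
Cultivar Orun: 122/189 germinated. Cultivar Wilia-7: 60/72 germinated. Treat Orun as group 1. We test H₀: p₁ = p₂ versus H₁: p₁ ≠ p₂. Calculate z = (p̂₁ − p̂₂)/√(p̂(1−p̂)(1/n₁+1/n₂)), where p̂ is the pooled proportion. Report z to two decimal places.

p̂₁ = 122/189 ≈ 0.6455, p̂₂ = 60/72 ≈ 0.8333.
Pooled p̂ = (122+60)/(189+72) = 182/261 = 0.6973.
SE = √(p̂(1−p̂)(1/n₁+1/n₂)) = √(0.6973·0.3027·0.0191799) = √(0.00404822) = 0.0636.
z = (0.6455 − 0.8333)/0.0636 = -0.1878/0.0636 = -2.95.

z = -2.95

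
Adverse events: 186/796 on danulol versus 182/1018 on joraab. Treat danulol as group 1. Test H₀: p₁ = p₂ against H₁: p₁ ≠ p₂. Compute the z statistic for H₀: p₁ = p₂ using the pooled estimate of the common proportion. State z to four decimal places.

p̂₁ = 186/796 ≈ 0.2336683, p̂₂ = 182/1018 ≈ 0.1787819.
Pooled p̂ = (186+182)/(796+1018) = 368/1814 = 0.2028666.
SE = √(0.161712 × 0.0022386) = 0.0190265.
z = (0.2336683 − 0.1787819)/0.0190265 = 0.0548864/0.0190265 = 2.8847.
Two-sided p-value ≈ 2·Φ(−2.885) = 0.0039.

z = 2.8847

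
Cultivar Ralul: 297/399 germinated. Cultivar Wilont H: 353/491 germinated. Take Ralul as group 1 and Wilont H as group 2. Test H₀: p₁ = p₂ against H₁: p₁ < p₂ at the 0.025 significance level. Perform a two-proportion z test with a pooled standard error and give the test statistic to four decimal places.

z = 0.8498

p̂₁ = 297/399 ≈ 0.744361, p̂₂ = 353/491 ≈ 0.718941.
Pooled p̂ = (297+353)/(399+491) = 650/890 = 0.730337.
SE = √(p̂(1−p̂)(1/n₁+1/n₂)) = √(0.730337·0.269663·0.00454293) = √(0.000894706) = 0.029912.
z = (0.744361 − 0.718941)/0.029912 = 0.025420/0.029912 = 0.8498.
p-value = P(Z < 0.850) ≈ 0.8023, so at α = 0.025 we fail to reject H₀.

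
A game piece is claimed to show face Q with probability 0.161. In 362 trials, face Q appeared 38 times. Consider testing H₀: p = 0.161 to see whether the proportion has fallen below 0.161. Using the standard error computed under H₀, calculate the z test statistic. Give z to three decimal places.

p̂ = 38/362 ≈ 0.10497.
Under H₀, SE = √(0.161·0.839/362) = √(0.000373146) = 0.01932.
z = (0.10497 − 0.161)/0.01932 = -0.05603/0.01932 = -2.900.
p-value = P(Z < -2.900) ≈ 0.0019.

z = -2.900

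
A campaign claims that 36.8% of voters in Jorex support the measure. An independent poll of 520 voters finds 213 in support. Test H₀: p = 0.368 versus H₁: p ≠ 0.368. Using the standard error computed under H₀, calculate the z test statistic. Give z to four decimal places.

p̂ = 213/520 = 0.4096154.
SE = √(p₀(1−p₀)/n) = √(0.23258/520) = 0.0211486.
z = (0.4096154 − 0.368)/0.0211486 = 0.0416154/0.0211486 = 1.9678.
Two-sided p-value ≈ 2·Φ(−1.968) = 0.0491.

z = 1.9678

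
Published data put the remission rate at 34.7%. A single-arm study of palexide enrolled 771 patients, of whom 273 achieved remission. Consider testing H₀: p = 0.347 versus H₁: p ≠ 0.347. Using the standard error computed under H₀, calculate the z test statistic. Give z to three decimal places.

z = 0.413

p̂ = 273/771 = 0.354086.
SE = √(p₀(1−p₀)/n) = √(0.22659/771) = 0.017143.
z = (0.354086 − 0.347)/0.017143 = 0.007086/0.017143 = 0.413.
Two-sided p-value ≈ 2·Φ(−0.413) = 0.6794.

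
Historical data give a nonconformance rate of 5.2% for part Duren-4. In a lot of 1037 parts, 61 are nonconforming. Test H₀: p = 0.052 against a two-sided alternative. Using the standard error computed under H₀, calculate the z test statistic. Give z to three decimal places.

p̂ = 61/1037 ≈ 0.05882.
Under H₀, SE = √(0.052·0.948/1037) = √(4.75371e-05) = 0.00689.
z = (0.05882 − 0.052)/0.00689 = 0.00682/0.00689 = 0.990.

z = 0.990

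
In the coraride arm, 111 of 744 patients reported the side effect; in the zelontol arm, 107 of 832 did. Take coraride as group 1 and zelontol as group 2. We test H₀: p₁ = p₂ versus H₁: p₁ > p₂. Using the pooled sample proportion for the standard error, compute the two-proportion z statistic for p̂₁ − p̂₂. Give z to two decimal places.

p̂₁ = 111/744 ≈ 0.1492, p̂₂ = 107/832 ≈ 0.1286.
Pooled p̂ = (111+107)/(744+832) = 218/1576 = 0.1383.
SE = √(p̂(1−p̂)(1/n₁+1/n₂)) = √(0.1383·0.8617·0.00254601) = √(0.000303462) = 0.0174.
z = (0.1492 − 0.1286)/0.0174 = 0.0206/0.0174 = 1.18.
p-value = P(Z > 1.182) ≈ 0.1186.

z = 1.18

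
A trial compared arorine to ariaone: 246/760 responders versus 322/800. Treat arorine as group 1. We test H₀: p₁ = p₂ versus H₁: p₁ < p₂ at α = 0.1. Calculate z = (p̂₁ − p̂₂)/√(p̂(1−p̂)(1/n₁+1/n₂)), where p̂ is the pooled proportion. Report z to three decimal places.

z = -3.234

p̂₁ = 246/760 = 0.32368, p̂₂ = 322/800 = 0.40250.
Pooled p̂ = (246+322)/(760+800) = 568/1560 = 0.36410.
SE = √(p̂(1−p̂)(1/n₁+1/n₂)) = √(0.36410·0.63590·0.00256579) = √(0.000594062) = 0.02437.
z = (0.32368 − 0.40250)/0.02437 = -0.07882/0.02437 = -3.234.
p-value = P(Z < -3.234) ≈ 0.0006, so at α = 0.1 we reject H₀.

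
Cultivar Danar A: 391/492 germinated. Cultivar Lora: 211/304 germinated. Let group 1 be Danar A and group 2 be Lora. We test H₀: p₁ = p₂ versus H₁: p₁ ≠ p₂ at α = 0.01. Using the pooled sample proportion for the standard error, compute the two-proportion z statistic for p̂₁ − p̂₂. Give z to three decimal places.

z = 3.213

p̂₁ = 391/492 = 0.79472, p̂₂ = 211/304 = 0.69408.
Pooled p̂ = (391+211)/(492+304) = 602/796 = 0.75628.
SE = √(p̂(1−p̂)(1/n₁+1/n₂)) = √(0.75628·0.24372·0.00532199) = √(0.000980949) = 0.03132.
z = (0.79472 − 0.69408)/0.03132 = 0.10064/0.03132 = 3.213.
Two-sided p-value ≈ 2·Φ(−3.213) = 0.0013; since p < α = 0.01, reject H₀.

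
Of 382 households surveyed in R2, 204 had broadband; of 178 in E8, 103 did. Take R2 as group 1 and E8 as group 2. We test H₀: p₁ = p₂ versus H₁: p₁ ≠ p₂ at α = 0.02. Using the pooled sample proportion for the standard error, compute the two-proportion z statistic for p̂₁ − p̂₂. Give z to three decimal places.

z = -0.988

p̂₁ = 204/382 ≈ 0.53403, p̂₂ = 103/178 ≈ 0.57865.
Pooled p̂ = (204+103)/(382+178) = 307/560 = 0.54821.
SE = √(0.247675 × 0.00823578) = 0.04516.
z = (0.53403 − 0.57865)/0.04516 = -0.04462/0.04516 = -0.988.
Two-sided p-value ≈ 2·Φ(−0.988) = 0.3232. With α = 0.02, fail to reject H₀.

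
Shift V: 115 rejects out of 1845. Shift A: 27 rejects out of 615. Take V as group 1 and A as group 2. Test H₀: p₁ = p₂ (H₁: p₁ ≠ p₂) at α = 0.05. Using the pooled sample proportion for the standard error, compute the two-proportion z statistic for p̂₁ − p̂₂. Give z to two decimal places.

p̂₁ = 115/1845 ≈ 0.06233, p̂₂ = 27/615 ≈ 0.04390.
Pooled p̂ = (115+27)/(1845+615) = 142/2460 = 0.05772.
SE = √(p̂(1−p̂)(1/n₁+1/n₂)) = √(0.05772·0.94228·0.00216802) = √(0.000117922) = 0.01086.
z = (0.06233 − 0.04390)/0.01086 = 0.01843/0.01086 = 1.70.
Two-sided p-value ≈ 2·Φ(−1.697) = 0.0897; since p > α = 0.05, fail to reject H₀.

z = 1.70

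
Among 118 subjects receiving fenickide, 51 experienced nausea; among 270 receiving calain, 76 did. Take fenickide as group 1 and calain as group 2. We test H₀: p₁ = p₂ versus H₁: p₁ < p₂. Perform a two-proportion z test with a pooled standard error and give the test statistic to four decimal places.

z = 2.9107

p̂₁ = 51/118 ≈ 0.4322034, p̂₂ = 76/270 ≈ 0.2814815.
Pooled p̂ = (51+76)/(118+270) = 127/388 = 0.3273196.
SE = √(p̂(1−p̂)(1/n₁+1/n₂)) = √(0.3273196·0.6726804·0.0121783) = √(0.00268143) = 0.0517825.
z = (0.4322034 − 0.2814815)/0.0517825 = 0.1507219/0.0517825 = 2.9107.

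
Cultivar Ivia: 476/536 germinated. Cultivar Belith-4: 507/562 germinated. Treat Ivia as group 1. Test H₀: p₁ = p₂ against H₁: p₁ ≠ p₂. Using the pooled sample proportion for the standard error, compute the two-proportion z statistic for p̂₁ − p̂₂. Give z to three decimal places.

z = -0.761

p̂₁ = 476/536 ≈ 0.88806, p̂₂ = 507/562 ≈ 0.90214.
Pooled p̂ = (476+507)/(536+562) = 983/1098 = 0.89526.
SE = √(0.0937663 × 0.00364503) = 0.01849.
z = (0.88806 − 0.90214)/0.01849 = -0.01408/0.01849 = -0.761.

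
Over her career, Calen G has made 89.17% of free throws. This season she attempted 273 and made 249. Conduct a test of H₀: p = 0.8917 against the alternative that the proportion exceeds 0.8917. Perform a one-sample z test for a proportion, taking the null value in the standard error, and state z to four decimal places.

p̂ = 249/273 = 0.912088.
SE = √(p₀(1−p₀)/n) = √(0.096571/273) = 0.018808.
z = (0.912088 − 0.8917)/0.018808 = 0.020388/0.018808 = 1.0840.

z = 1.0840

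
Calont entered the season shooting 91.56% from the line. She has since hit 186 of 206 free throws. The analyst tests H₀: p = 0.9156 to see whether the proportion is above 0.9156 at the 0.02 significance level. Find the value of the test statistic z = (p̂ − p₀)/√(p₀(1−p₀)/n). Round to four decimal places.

p̂ = 186/206 = 0.9029126.
Standard error under H₀: √(0.9156×0.0844/206) = 0.0193683.
z = (0.9029126 − 0.9156)/0.0193683 = -0.0126874/0.0193683 = -0.6551.
p-value = P(Z > -0.655) ≈ 0.7438, so at α = 0.02 we fail to reject H₀.

z = -0.6551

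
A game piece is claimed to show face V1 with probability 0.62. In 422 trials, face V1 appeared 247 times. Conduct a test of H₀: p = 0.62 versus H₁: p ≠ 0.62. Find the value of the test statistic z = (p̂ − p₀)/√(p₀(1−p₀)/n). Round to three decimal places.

z = -1.468

p̂ = 247/422 = 0.58531.
Standard error under H₀: √(0.62×0.38/422) = 0.02363.
z = (0.58531 − 0.62)/0.02363 = -0.03469/0.02363 = -1.468.
p-value = 2·P(Z > 1.468) ≈ 0.1420.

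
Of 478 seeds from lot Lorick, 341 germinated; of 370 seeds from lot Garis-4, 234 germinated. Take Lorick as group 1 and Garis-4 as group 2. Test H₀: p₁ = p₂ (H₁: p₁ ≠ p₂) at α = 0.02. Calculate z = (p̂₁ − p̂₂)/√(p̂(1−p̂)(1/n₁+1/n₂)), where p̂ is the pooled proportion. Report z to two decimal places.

p̂₁ = 341/478 = 0.7134, p̂₂ = 234/370 = 0.6324.
Pooled p̂ = (341+234)/(478+370) = 575/848 = 0.6781.
SE = √(0.218292 × 0.00479475) = 0.0324.
z = (0.7134 − 0.6324)/0.0324 = 0.0810/0.0324 = 2.50.
p-value = 2·P(Z > 2.502) ≈ 0.0123; since p < α = 0.02, reject H₀.

z = 2.50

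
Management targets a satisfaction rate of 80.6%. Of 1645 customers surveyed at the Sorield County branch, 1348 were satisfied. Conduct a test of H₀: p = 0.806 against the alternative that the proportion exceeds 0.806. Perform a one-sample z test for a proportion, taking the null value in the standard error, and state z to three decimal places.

p̂ = 1348/1645 ≈ 0.819453.
Under H₀, SE = √(0.806·0.194/1645) = √(9.50541e-05) = 0.009750.
z = (0.819453 − 0.806)/0.009750 = 0.013453/0.009750 = 1.380.
p-value = P(Z > 1.380) ≈ 0.0838.

z = 1.380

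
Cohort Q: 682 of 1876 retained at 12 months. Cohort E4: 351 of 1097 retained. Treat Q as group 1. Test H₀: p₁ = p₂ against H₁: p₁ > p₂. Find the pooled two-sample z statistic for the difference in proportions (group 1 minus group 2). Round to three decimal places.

z = 2.408

p̂₁ = 682/1876 ≈ 0.36354, p̂₂ = 351/1097 ≈ 0.31996.
Pooled p̂ = (682+351)/(1876+1097) = 1033/2973 = 0.34746.
SE = √(p̂(1−p̂)(1/n₁+1/n₂)) = √(0.34746·0.65254·0.00144463) = √(0.000327543) = 0.01810.
z = (0.36354 − 0.31996)/0.01810 = 0.04358/0.01810 = 2.408.
p-value = P(Z > 2.408) ≈ 0.0080.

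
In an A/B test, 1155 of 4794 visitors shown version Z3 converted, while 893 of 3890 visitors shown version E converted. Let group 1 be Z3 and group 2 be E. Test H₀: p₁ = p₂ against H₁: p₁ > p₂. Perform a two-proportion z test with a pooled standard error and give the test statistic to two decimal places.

z = 1.24

p̂₁ = 1155/4794 ≈ 0.24093, p̂₂ = 893/3890 ≈ 0.22956.
Pooled p̂ = (1155+893)/(4794+3890) = 2048/8684 = 0.23584.
SE = √(p̂(1−p̂)(1/n₁+1/n₂)) = √(0.23584·0.76416·0.000465663) = √(8.39207e-05) = 0.00916.
z = (0.24093 − 0.22956)/0.00916 = 0.01137/0.00916 = 1.24.
p-value = P(Z > 1.240) ≈ 0.1074.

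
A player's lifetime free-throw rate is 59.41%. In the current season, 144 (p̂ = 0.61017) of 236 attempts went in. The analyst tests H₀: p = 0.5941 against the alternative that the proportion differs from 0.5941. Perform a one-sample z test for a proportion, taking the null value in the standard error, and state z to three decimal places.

z = 0.503

p̂ = 144/236 ≈ 0.61017.
SE = √(p₀(1−p₀)/n) = √(0.24115/236) = 0.03197.
z = (0.61017 − 0.5941)/0.03197 = 0.01607/0.03197 = 0.503.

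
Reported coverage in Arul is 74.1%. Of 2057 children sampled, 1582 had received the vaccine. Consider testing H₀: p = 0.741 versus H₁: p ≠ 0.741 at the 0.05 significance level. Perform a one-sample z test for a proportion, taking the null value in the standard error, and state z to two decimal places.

p̂ = 1582/2057 ≈ 0.76908.
SE = √(p₀(1−p₀)/n) = √(0.19192/2057) = 0.00966.
z = (0.76908 − 0.741)/0.00966 = 0.02808/0.00966 = 2.91.
Two-sided p-value ≈ 2·Φ(−2.907) = 0.0036, so at α = 0.05 we reject H₀.

z = 2.91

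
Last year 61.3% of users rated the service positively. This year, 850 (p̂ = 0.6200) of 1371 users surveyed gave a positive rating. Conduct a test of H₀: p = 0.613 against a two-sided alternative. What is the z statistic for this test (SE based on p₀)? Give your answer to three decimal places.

z = 0.531

p̂ = 850/1371 = 0.619985.
SE = √(p₀(1−p₀)/n) = √(0.23723/1371) = 0.013154.
z = (0.619985 − 0.613)/0.013154 = 0.006985/0.013154 = 0.531.
Two-sided p-value ≈ 2·Φ(−0.531) = 0.5954.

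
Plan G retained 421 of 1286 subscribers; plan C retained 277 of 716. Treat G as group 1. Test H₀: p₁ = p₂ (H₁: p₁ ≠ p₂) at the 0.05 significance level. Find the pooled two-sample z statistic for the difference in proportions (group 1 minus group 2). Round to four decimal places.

p̂₁ = 421/1286 = 0.3273717, p̂₂ = 277/716 = 0.3868715.
Pooled p̂ = (421+277)/(1286+716) = 698/2002 = 0.3486513.
SE = √(p̂(1−p̂)(1/n₁+1/n₂)) = √(0.3486513·0.6513487·0.00217425) = √(0.000493759) = 0.0222207.
z = (0.3273717 − 0.3868715)/0.0222207 = -0.0594998/0.0222207 = -2.6777.
p-value = 2·P(Z > 2.678) ≈ 0.0074; since p < α = 0.05, reject H₀.

z = -2.6777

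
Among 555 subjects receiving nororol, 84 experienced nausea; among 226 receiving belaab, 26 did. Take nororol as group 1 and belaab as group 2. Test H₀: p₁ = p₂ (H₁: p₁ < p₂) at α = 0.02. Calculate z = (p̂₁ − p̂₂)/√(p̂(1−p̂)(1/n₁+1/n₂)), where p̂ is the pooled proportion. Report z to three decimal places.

z = 1.323

p̂₁ = 84/555 ≈ 0.15135, p̂₂ = 26/226 ≈ 0.11504.
Pooled p̂ = (84+26)/(555+226) = 110/781 = 0.14085.
SE = √(p̂(1−p̂)(1/n₁+1/n₂)) = √(0.14085·0.85915·0.00622658) = √(0.000753464) = 0.02745.
z = (0.15135 − 0.11504)/0.02745 = 0.03631/0.02745 = 1.323.
p-value = P(Z < 1.323) ≈ 0.9070; since p > α = 0.02, fail to reject H₀.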